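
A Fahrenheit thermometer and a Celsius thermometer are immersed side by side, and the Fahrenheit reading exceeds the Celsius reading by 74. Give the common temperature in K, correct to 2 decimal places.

325.65 K

Let x be the Fahrenheit reading; then the Celsius reading is 5/9·x - 17.7778.
(5/9·x - 17.7778) - x = -74  ⇒  (-4/9)·x = -56.2222  ⇒  x = 126.5000°F.
In Celsius: (126.5 - 32) × 5/9 = 52.5000°C.
In kelvin: 52.5000 + 273.15 = 325.65 K.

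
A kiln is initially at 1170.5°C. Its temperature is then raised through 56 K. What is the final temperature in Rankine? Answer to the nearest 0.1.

The 56 K change is an interval; Kelvin and Celsius degrees are the same size, so ΔC = +56°C.
Final Celsius temperature: 1170.5000 + 56.0000 = 1226.5000°C.
In Rankine: 1226.5000 × 1.8 + 491.67 = 2699.4°R.

2699.4°R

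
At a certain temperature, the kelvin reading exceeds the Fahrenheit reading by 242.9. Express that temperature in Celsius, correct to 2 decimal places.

-2.19°C

Let x be the kelvin reading; then the Fahrenheit reading is 1.8·x - 459.67.
(1.8·x - 459.67) - x = -242.9  ⇒  (0.8)·x = 216.77  ⇒  x = 270.9625 K.
In Celsius: 270.9625 - 273.15 = -2.19°C.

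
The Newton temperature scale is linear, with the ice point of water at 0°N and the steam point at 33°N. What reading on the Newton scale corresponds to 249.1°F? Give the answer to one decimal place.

First in Celsius: (249.1 - 32) × 5/9 = 120.6111°C.
Linearly onto the Newton scale: 0 + (120.6111 / 100) × (33 - 0) = 39.8°N.

39.8°N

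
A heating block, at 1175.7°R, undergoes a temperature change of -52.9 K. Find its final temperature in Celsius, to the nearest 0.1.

327.1°C

Initial temperature in Celsius: (1175.7 - 491.67) × 5/9 = 380.0167°C.
The 52.9 K change is an interval; Kelvin and Celsius degrees are the same size, so ΔC = -52.9°C.
Final Celsius temperature: 380.0167 - 52.9000 = 327.1167°C.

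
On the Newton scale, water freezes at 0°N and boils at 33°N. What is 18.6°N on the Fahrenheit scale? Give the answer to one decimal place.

133.5°F

Linear interpolation between the fixed points: C = (18.6 - 0) × 100 / (33 - 0) = 56.3636°C.
Then 56.3636 × 1.8 + 32 = 133.5°F.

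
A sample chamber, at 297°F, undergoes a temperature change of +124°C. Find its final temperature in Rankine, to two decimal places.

Initial temperature in Celsius: (297 - 32) × 5/9 = 147.2222°C.
Final Celsius temperature: 147.2222 + 124.0000 = 271.2222°C.
In Rankine: 271.2222 × 1.8 + 491.67 = 979.87°R.

979.87°R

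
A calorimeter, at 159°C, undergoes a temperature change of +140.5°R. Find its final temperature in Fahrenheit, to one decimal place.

The 140.5°R change is an interval, so only the factor 5/9 applies: +140.5 × 5/9 = +78.0556°C.
Final Celsius temperature: 159.0000 + 78.0556 = 237.0556°C.
In Fahrenheit: 237.0556 × 1.8 + 32 = 458.7°F.

458.7°F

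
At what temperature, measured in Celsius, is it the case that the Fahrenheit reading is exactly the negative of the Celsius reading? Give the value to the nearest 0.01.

-11.43°C

Let C be the Celsius reading. The Fahrenheit reading is F = 1.8·C + 32.
Require F = -1·C: 1.8·C + 32 = -1·C.
(2.8)·C = -32  ⇒  C = -11.43.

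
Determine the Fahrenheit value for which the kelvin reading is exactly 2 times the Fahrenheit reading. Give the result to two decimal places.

176.80°F

Let F be the Fahrenheit reading. The kelvin reading is K = 5/9·F + 255.372.
Require K = 2·F: 5/9·F + 255.372 = 2·F.
(-13/9)·F = -255.372  ⇒  F = 176.80.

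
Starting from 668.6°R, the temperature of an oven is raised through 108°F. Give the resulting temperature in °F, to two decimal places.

316.93°F

Initial temperature in Celsius: (668.6 - 491.67) × 5/9 = 98.2944°C.
The 108°F change is an interval, so only the factor 5/9 applies: +108 × 5/9 = +60.0000°C.
Final Celsius temperature: 98.2944 + 60.0000 = 158.2944°C.
In Fahrenheit: 158.2944 × 1.8 + 32 = 316.93°F.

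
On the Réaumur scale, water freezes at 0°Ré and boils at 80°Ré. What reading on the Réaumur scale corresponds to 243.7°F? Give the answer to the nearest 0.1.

94.1°Ré

First in Celsius: (243.7 - 32) × 5/9 = 117.6111°C.
Linearly onto the Réaumur scale: 0 + (117.6111 / 100) × (80 - 0) = 94.1°Ré.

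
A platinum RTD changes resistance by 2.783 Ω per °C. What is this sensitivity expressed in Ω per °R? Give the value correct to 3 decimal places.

1.546 Ω per °R

The quantity depends on a temperature interval, so only the ratio of degree sizes applies; the offset between the scales is irrelevant.
A change of 1°R is a change of 5/9°C, so per °R the value is 2.783 × 5/9 = 1.546.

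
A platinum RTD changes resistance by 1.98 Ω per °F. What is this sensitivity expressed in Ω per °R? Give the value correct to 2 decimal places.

Since only a temperature interval is involved, the additive offset between the scales drops out.
A change of 1°R is a change of 1°F, so per °R the value is 1.98 × 1 = 1.98.

1.98 Ω per °R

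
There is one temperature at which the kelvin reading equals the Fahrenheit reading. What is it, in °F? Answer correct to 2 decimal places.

Let F be the Fahrenheit reading. The kelvin reading is K = 5/9·F + 255.372.
Set K = F: 5/9·F + 255.372 = F.
(-4/9)·F = -255.372  ⇒  F = 574.59.

574.59°F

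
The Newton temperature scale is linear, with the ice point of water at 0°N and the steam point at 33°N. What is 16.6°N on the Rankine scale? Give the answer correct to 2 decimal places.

Linear interpolation between the fixed points: C = (16.6 - 0) × 100 / (33 - 0) = 50.3030°C.
Then 50.3030 × 1.8 + 491.67 = 582.22°R.

582.22°R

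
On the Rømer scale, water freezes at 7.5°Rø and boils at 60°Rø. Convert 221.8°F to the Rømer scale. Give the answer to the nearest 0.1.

62.9°Rø

First in Celsius: (221.8 - 32) × 5/9 = 105.4444°C.
Linearly onto the Rømer scale: 7.5 + (105.4444 / 100) × (60 - 7.5) = 62.9°Rø.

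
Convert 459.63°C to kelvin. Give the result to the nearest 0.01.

In kelvin: 459.6300 + 273.15 = 732.78 K.

732.78 K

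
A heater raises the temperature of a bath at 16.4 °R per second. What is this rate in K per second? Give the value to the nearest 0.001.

9.111 K/second

The quantity depends on a temperature interval, so only the ratio of degree sizes applies; the offset between the scales is irrelevant.
A change of 1°R is a change of 5/9 K, so 16.4 × 5/9 = 9.111.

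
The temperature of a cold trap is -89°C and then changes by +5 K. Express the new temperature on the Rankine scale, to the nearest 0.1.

340.5°R

The 5 K change is an interval; Kelvin and Celsius degrees are the same size, so ΔC = +5°C.
Final Celsius temperature: -89.0000 + 5.0000 = -84.0000°C.
In Rankine: -84.0000 × 1.8 + 491.67 = 340.5°R.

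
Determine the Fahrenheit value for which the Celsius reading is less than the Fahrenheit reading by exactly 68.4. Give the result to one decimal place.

113.9°F

Let F be the Fahrenheit reading. The Celsius reading is C = 5/9·F - 17.7778.
Require C - F = -68.4: (-4/9)·F - 17.7778 = -68.4.
F = (-68.4 + 17.7778) / (-4/9) = 113.9.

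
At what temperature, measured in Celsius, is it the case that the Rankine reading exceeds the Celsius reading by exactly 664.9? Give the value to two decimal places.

Let C be the Celsius reading. The Rankine reading is R = 1.8·C + 491.67.
Require R - C = 664.9: (0.8)·C + 491.67 = 664.9.
C = (664.9 - 491.67) / (0.8) = 216.54.

216.54°C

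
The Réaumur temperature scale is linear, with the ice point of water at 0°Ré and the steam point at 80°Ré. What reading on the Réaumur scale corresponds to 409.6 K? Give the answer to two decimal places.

109.16°Ré

First in Celsius: 409.6 - 273.15 = 136.4500°C.
Linearly onto the Réaumur scale: 0 + (136.4500 / 100) × (80 - 0) = 109.16°Ré.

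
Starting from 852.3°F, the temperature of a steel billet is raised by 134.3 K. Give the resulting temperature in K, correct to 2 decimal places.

863.17 K

Initial temperature in Celsius: (852.3 - 32) × 5/9 = 455.7222°C.
The 134.3 K change is an interval; Kelvin and Celsius degrees are the same size, so ΔC = +134.3°C.
Final Celsius temperature: 455.7222 + 134.3000 = 590.0222°C.
In kelvin: 590.0222 + 273.15 = 863.17 K.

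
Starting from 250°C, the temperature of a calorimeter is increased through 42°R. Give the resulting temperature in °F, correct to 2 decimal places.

The 42°R change is an interval, so only the factor 5/9 applies: +42 × 5/9 = +23.3333°C.
Final Celsius temperature: 250.0000 + 23.3333 = 273.3333°C.
In Fahrenheit: 273.3333 × 1.8 + 32 = 524.00°F.

524.00°F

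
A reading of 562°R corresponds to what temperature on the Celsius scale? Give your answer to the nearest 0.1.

39.1°C

In Celsius: (562 - 491.67) × 5/9 = 39.0722°C.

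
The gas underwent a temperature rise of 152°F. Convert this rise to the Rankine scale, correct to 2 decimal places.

152.00°R

Fahrenheit and Rankine degrees are the same size, so the interval is unchanged: 152.00.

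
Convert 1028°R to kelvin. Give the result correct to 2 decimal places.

In Celsius: (1028 - 491.67) × 5/9 = 297.9611°C.
In kelvin: 297.9611 + 273.15 = 571.11 K.

571.11 K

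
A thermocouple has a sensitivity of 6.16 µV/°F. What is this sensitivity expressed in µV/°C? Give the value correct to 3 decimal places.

The quantity depends on a temperature interval, so only the ratio of degree sizes applies; the offset between the scales is irrelevant.
A change of 1°C is a change of 1.8°F, so per °C the value is 6.16 × 1.8 = 11.088.

11.088 µV/°C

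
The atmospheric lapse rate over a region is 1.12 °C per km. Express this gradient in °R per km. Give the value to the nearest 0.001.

Since only a temperature interval is involved, the additive offset between the scales drops out.
A change of 1°C is a change of 1.8°R, so 1.12 × 1.8 = 2.016.

2.016 °R/km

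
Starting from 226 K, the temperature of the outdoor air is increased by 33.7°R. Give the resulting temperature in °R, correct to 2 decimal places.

440.50°R

Initial temperature in Celsius: 226 - 273.15 = -47.1500°C.
The 33.7°R change is an interval, so only the factor 5/9 applies: +33.7 × 5/9 = +18.7222°C.
Final Celsius temperature: -47.1500 + 18.7222 = -28.4278°C.
In Rankine: -28.4278 × 1.8 + 491.67 = 440.50°R.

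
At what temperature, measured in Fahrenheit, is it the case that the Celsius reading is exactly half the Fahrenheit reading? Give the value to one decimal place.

Let F be the Fahrenheit reading. The Celsius reading is C = 5/9·F - 17.7778.
Require C = 0.5·F: 5/9·F - 17.7778 = 0.5·F.
(1/18)·F = 17.7778  ⇒  F = 320.0.

320.0°F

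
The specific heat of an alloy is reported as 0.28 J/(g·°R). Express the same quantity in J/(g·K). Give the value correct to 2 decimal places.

Since only a temperature interval is involved, the additive offset between the scales drops out.
A change of 1 K is a change of 1.8°R, so per K the value is 0.28 × 1.8 = 0.50.

0.50 J/(g·K)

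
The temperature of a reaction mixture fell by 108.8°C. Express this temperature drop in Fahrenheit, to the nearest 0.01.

An interval of 1°C corresponds to 1.8°F.
108.8 × 1.8 = 195.84.

195.84°F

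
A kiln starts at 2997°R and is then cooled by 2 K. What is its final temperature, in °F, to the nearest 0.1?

2533.7°F

Initial temperature in Celsius: (2997 - 491.67) × 5/9 = 1391.8500°C.
The 2 K change is an interval; Kelvin and Celsius degrees are the same size, so ΔC = -2°C.
Final Celsius temperature: 1391.8500 - 2.0000 = 1389.8500°C.
In Fahrenheit: 1389.8500 × 1.8 + 32 = 2533.7°F.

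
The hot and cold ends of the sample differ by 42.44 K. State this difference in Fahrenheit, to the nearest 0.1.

For a temperature interval the offset drops out; only the factor 1.8 applies.
42.44 × 1.8 = 76.4.

76.4°F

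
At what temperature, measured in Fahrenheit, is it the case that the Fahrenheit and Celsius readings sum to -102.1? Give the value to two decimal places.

-54.21°F

Let F be the Fahrenheit reading. The Celsius reading is C = 5/9·F - 17.7778.
Require F + C = -102.1: (14/9)·F - 17.7778 = -102.1.
F = (-102.1 + 17.7778) / (14/9) = -54.21.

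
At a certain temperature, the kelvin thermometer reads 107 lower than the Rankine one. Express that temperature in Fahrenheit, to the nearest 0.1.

Let x be the Rankine reading; then the kelvin reading is 5/9·x.
(5/9·x) - x = -107  ⇒  (-4/9)·x = -107  ⇒  x = 240.7500°R.
In Celsius: (240.75 - 491.67) × 5/9 = -139.4000°C.
In Fahrenheit: -139.4000 × 1.8 + 32 = -218.9°F.

-218.9°F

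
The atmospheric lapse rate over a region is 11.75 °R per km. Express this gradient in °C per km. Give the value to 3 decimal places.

6.528 °C/km

Since only a temperature interval is involved, the additive offset between the scales drops out.
A change of 1°R is a change of 5/9°C, so 11.75 × 5/9 = 6.528.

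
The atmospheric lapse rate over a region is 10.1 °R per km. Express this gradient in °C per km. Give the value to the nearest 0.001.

5.611 °C/km

Since only a temperature interval is involved, the additive offset between the scales drops out.
A change of 1°R is a change of 5/9°C, so 10.1 × 5/9 = 5.611.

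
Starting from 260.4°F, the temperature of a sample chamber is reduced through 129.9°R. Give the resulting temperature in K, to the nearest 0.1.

327.9 K

Initial temperature in Celsius: (260.4 - 32) × 5/9 = 126.8889°C.
The 129.9°R change is an interval, so only the factor 5/9 applies: -129.9 × 5/9 = -72.1667°C.
Final Celsius temperature: 126.8889 - 72.1667 = 54.7222°C.
In kelvin: 54.7222 + 273.15 = 327.9 K.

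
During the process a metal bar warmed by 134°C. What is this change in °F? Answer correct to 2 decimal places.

241.20°F

Only the scale ratio 1.8 matters for a change in temperature.
134 × 1.8 = 241.20.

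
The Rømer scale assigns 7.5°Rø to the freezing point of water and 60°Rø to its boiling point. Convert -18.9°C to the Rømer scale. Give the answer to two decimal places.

Linearly onto the Rømer scale: 7.5 + (-18.9000 / 100) × (60 - 7.5) = -2.42°Rø.

-2.42°Rø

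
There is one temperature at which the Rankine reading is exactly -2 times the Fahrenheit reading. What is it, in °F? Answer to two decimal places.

-153.22°F

Let F be the Fahrenheit reading. The Rankine reading is R = 1·F + 459.67.
Require R = -2·F: 1·F + 459.67 = -2·F.
(3)·F = -459.67  ⇒  F = -153.22.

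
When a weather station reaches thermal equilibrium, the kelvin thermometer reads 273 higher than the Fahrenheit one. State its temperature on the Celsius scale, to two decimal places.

-39.81°C

Let x be the Fahrenheit reading; then the kelvin reading is 5/9·x + 255.372.
(5/9·x + 255.372) - x = 273  ⇒  (-4/9)·x = 17.6278  ⇒  x = -39.6625°F.
In Celsius: (-39.6625 - 32) × 5/9 = -39.81°C.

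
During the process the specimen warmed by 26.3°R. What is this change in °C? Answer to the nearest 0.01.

14.61°C

Only the scale ratio 5/9 matters for a change in temperature.
26.3 × 5/9 = 14.61.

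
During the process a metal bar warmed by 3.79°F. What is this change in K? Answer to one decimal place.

An interval of 1°F corresponds to 5/9 K.
3.79 × 5/9 = 2.1.

2.1 K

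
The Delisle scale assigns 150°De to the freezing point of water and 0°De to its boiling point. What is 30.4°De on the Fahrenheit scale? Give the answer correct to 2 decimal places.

Linear interpolation between the fixed points: C = (30.4 - 150) × 100 / (0 - 150) = 79.7333°C.
Then 79.7333 × 1.8 + 32 = 175.52°F.

175.52°F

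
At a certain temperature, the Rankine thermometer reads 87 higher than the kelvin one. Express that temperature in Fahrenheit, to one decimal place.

Let x be the kelvin reading; then the Rankine reading is 1.8·x.
(1.8·x) - x = 87  ⇒  (0.8)·x = 87  ⇒  x = 108.7500 K.
In Celsius: 108.75 - 273.15 = -164.4000°C.
In Fahrenheit: -164.4000 × 1.8 + 32 = -263.9°F.

-263.9°F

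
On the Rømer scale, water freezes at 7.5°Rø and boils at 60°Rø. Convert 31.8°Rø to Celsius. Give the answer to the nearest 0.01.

Linear interpolation between the fixed points: C = (31.8 - 7.5) × 100 / (60 - 7.5) = 46.2857°C.

46.29°C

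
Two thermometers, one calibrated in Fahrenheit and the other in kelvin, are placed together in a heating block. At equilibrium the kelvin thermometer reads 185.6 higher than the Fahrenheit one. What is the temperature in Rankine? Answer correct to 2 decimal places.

616.66°R

Let x be the Fahrenheit reading; then the kelvin reading is 5/9·x + 255.372.
(5/9·x + 255.372) - x = 185.6  ⇒  (-4/9)·x = -69.7722  ⇒  x = 156.9875°F.
In Celsius: (156.9875 - 32) × 5/9 = 69.4375°C.
In Rankine: 69.4375 × 1.8 + 491.67 = 616.66°R.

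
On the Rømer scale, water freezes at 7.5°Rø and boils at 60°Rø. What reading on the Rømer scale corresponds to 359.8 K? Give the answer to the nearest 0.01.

52.99°Rø

First in Celsius: 359.8 - 273.15 = 86.6500°C.
Linearly onto the Rømer scale: 7.5 + (86.6500 / 100) × (60 - 7.5) = 52.99°Rø.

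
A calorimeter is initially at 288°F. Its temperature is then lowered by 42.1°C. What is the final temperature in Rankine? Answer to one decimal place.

Initial temperature in Celsius: (288 - 32) × 5/9 = 142.2222°C.
Final Celsius temperature: 142.2222 - 42.1000 = 100.1222°C.
In Rankine: 100.1222 × 1.8 + 491.67 = 671.9°R.

671.9°R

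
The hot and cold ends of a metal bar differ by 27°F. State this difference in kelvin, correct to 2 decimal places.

An interval of 1°F corresponds to 5/9 K.
27 × 5/9 = 15.00.

15.00 K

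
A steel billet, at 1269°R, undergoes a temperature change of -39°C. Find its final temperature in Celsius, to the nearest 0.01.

392.85°C

Initial temperature in Celsius: (1269 - 491.67) × 5/9 = 431.8500°C.
Final Celsius temperature: 431.8500 - 39.0000 = 392.8500°C.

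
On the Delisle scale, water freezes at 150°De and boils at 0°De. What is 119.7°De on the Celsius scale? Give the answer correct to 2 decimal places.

20.20°C

Linear interpolation between the fixed points: C = (119.7 - 150) × 100 / (0 - 150) = 20.2000°C.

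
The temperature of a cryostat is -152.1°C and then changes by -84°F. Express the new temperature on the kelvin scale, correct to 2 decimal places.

The 84°F change is an interval, so only the factor 5/9 applies: -84 × 5/9 = -46.6667°C.
Final Celsius temperature: -152.1000 - 46.6667 = -198.7667°C.
In kelvin: -198.7667 + 273.15 = 74.38 K.

74.38 K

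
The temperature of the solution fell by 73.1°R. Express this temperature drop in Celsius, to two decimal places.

Only the scale ratio 5/9 matters for a change in temperature.
73.1 × 5/9 = 40.61.

40.61°C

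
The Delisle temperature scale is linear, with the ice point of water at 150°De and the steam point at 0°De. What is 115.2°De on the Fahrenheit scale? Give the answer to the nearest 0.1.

73.8°F

Linear interpolation between the fixed points: C = (115.2 - 150) × 100 / (0 - 150) = 23.2000°C.
Then 23.2000 × 1.8 + 32 = 73.8°F.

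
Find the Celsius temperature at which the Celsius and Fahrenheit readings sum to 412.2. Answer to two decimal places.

Let C be the Celsius reading. The Fahrenheit reading is F = 1.8·C + 32.
Require C + F = 412.2: (2.8)·C + 32 = 412.2.
C = (412.2 - 32) / (2.8) = 135.79.

135.79°C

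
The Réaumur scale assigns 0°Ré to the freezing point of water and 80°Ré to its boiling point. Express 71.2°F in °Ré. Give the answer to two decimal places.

17.42°Ré

First in Celsius: (71.2 - 32) × 5/9 = 21.7778°C.
Linearly onto the Réaumur scale: 0 + (21.7778 / 100) × (80 - 0) = 17.42°Ré.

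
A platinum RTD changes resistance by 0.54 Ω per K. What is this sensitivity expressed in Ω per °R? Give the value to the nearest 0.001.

0.300 Ω per °R

The quantity depends on a temperature interval, so only the ratio of degree sizes applies; the offset between the scales is irrelevant.
A change of 1°R is a change of 5/9 K, so per °R the value is 0.54 × 5/9 = 0.300.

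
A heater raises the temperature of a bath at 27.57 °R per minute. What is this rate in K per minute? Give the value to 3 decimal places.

15.317 K/minute

The quantity depends on a temperature interval, so only the ratio of degree sizes applies; the offset between the scales is irrelevant.
A change of 1°R is a change of 5/9 K, so 27.57 × 5/9 = 15.317.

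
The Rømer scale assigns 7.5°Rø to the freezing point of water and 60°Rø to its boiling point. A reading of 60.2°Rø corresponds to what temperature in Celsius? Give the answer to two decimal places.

100.38°C

Linear interpolation between the fixed points: C = (60.2 - 7.5) × 100 / (60 - 7.5) = 100.3810°C.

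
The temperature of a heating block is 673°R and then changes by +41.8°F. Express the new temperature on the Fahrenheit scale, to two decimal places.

255.13°F

Initial temperature in Celsius: (673 - 491.67) × 5/9 = 100.7389°C.
The 41.8°F change is an interval, so only the factor 5/9 applies: +41.8 × 5/9 = +23.2222°C.
Final Celsius temperature: 100.7389 + 23.2222 = 123.9611°C.
In Fahrenheit: 123.9611 × 1.8 + 32 = 255.13°F.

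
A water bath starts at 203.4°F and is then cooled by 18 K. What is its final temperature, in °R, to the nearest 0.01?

Initial temperature in Celsius: (203.4 - 32) × 5/9 = 95.2222°C.
The 18 K change is an interval; Kelvin and Celsius degrees are the same size, so ΔC = -18°C.
Final Celsius temperature: 95.2222 - 18.0000 = 77.2222°C.
In Rankine: 77.2222 × 1.8 + 491.67 = 630.67°R.

630.67°R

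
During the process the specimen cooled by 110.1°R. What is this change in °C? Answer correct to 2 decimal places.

61.17°C

An interval of 1°R corresponds to 5/9°C.
110.1 × 5/9 = 61.17.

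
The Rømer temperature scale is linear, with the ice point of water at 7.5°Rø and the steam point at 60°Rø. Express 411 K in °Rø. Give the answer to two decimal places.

First in Celsius: 411 - 273.15 = 137.8500°C.
Linearly onto the Rømer scale: 7.5 + (137.8500 / 100) × (60 - 7.5) = 79.87°Rø.

79.87°Rø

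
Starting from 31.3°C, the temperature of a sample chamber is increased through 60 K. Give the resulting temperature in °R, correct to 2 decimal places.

The 60 K change is an interval; Kelvin and Celsius degrees are the same size, so ΔC = +60°C.
Final Celsius temperature: 31.3000 + 60.0000 = 91.3000°C.
In Rankine: 91.3000 × 1.8 + 491.67 = 656.01°R.

656.01°R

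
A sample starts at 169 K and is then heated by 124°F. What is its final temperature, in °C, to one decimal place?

-35.3°C

Initial temperature in Celsius: 169 - 273.15 = -104.1500°C.
The 124°F change is an interval, so only the factor 5/9 applies: +124 × 5/9 = +68.8889°C.
Final Celsius temperature: -104.1500 + 68.8889 = -35.2611°C.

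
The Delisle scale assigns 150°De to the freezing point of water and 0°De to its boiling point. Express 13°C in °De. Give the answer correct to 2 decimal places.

130.50°De

Linearly onto the Delisle scale: 150 + (13.0000 / 100) × (0 - 150) = 130.50°De.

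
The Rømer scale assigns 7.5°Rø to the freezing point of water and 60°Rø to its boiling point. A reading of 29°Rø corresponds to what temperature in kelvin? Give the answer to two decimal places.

Linear interpolation between the fixed points: C = (29 - 7.5) × 100 / (60 - 7.5) = 40.9524°C.
Then 40.9524 + 273.15 = 314.10 K.

314.10 K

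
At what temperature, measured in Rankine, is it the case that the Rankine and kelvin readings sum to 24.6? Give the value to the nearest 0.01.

15.81°R

Let R be the Rankine reading. The kelvin reading is K = 5/9·R.
Require R + K = 24.6: (14/9)·R = 24.6.
R = (24.6) / (14/9) = 15.81.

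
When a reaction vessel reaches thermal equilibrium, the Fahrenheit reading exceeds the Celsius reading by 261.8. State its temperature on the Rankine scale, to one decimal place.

1008.7°R

Let x be the Celsius reading; then the Fahrenheit reading is 1.8·x + 32.
(1.8·x + 32) - x = 261.8  ⇒  (0.8)·x = 229.8  ⇒  x = 287.2500°C.
In Rankine: 287.2500 × 1.8 + 491.67 = 1008.7°R.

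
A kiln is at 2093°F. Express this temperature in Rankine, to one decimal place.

In Celsius: (2093 - 32) × 5/9 = 1145.0000°C.
In Rankine: 1145.0000 × 1.8 + 491.67 = 2552.7°R.

2552.7°R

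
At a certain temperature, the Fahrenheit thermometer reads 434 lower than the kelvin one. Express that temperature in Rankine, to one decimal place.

57.8°R

Let x be the kelvin reading; then the Fahrenheit reading is 1.8·x - 459.67.
(1.8·x - 459.67) - x = -434  ⇒  (0.8)·x = 25.67  ⇒  x = 32.0875 K.
In Celsius: 32.0875 - 273.15 = -241.0625°C.
In Rankine: -241.0625 × 1.8 + 491.67 = 57.8°R.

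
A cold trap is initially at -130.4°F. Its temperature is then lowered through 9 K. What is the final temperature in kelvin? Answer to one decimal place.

173.9 K

Initial temperature in Celsius: (-130.4 - 32) × 5/9 = -90.2222°C.
The 9 K change is an interval; Kelvin and Celsius degrees are the same size, so ΔC = -9°C.
Final Celsius temperature: -90.2222 - 9.0000 = -99.2222°C.
In kelvin: -99.2222 + 273.15 = 173.9 K.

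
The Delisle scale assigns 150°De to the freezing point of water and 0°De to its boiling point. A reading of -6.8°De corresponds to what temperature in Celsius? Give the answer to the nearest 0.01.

104.53°C

Linear interpolation between the fixed points: C = (-6.8 - 150) × 100 / (0 - 150) = 104.5333°C.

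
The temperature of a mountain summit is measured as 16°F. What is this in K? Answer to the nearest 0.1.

In Celsius: (16 - 32) × 5/9 = -8.8889°C.
In kelvin: -8.8889 + 273.15 = 264.3 K.

264.3 K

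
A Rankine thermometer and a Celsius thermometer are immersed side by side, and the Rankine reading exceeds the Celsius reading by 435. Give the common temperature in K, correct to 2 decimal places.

Let x be the Rankine reading; then the Celsius reading is 5/9·x - 273.15.
(5/9·x - 273.15) - x = -435  ⇒  (-4/9)·x = -161.85  ⇒  x = 364.1625°R.
In Celsius: (364.1625 - 491.67) × 5/9 = -70.8375°C.
In kelvin: -70.8375 + 273.15 = 202.31 K.

202.31 K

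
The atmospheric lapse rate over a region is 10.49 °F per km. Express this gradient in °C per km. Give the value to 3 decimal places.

The quantity depends on a temperature interval, so only the ratio of degree sizes applies; the offset between the scales is irrelevant.
A change of 1°F is a change of 5/9°C, so 10.49 × 5/9 = 5.828.

5.828 °C/km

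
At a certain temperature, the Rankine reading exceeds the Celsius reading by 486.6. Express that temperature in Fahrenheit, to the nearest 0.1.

20.6°F

Let x be the Celsius reading; then the Rankine reading is 1.8·x + 491.67.
(1.8·x + 491.67) - x = 486.6  ⇒  (0.8)·x = -5.07  ⇒  x = -6.3375°C.
In Fahrenheit: -6.3375 × 1.8 + 32 = 20.6°F.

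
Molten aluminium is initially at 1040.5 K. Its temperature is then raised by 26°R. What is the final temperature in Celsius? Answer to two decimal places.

781.79°C

Initial temperature in Celsius: 1040.5 - 273.15 = 767.3500°C.
The 26°R change is an interval, so only the factor 5/9 applies: +26 × 5/9 = +14.4444°C.
Final Celsius temperature: 767.3500 + 14.4444 = 781.7944°C.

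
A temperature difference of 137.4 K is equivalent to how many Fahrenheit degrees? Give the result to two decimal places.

247.32°F

An interval of 1 K corresponds to 1.8°F.
137.4 × 1.8 = 247.32.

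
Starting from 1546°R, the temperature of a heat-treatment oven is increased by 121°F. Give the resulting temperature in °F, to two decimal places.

1207.33°F

Initial temperature in Celsius: (1546 - 491.67) × 5/9 = 585.7389°C.
The 121°F change is an interval, so only the factor 5/9 applies: +121 × 5/9 = +67.2222°C.
Final Celsius temperature: 585.7389 + 67.2222 = 652.9611°C.
In Fahrenheit: 652.9611 × 1.8 + 32 = 1207.33°F.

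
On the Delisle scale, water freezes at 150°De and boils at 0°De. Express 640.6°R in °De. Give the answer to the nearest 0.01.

25.89°De

First in Celsius: (640.6 - 491.67) × 5/9 = 82.7389°C.
Linearly onto the Delisle scale: 150 + (82.7389 / 100) × (0 - 150) = 25.89°De.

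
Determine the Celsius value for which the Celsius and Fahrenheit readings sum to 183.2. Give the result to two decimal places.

54.00°C

Let C be the Celsius reading. The Fahrenheit reading is F = 1.8·C + 32.
Require C + F = 183.2: (2.8)·C + 32 = 183.2.
C = (183.2 - 32) / (2.8) = 54.00.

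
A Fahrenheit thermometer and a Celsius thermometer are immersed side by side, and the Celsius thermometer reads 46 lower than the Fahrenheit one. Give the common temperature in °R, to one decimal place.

523.2°R

Let x be the Fahrenheit reading; then the Celsius reading is 5/9·x - 17.7778.
(5/9·x - 17.7778) - x = -46  ⇒  (-4/9)·x = -28.2222  ⇒  x = 63.5000°F.
In Celsius: (63.5 - 32) × 5/9 = 17.5000°C.
In Rankine: 17.5000 × 1.8 + 491.67 = 523.2°R.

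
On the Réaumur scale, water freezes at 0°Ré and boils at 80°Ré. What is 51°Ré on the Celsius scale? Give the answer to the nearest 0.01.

Linear interpolation between the fixed points: C = (51 - 0) × 100 / (80 - 0) = 63.7500°C.

63.75°C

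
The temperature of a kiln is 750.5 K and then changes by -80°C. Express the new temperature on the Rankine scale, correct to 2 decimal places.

1206.90°R

Initial temperature in Celsius: 750.5 - 273.15 = 477.3500°C.
Final Celsius temperature: 477.3500 - 80.0000 = 397.3500°C.
In Rankine: 397.3500 × 1.8 + 491.67 = 1206.90°R.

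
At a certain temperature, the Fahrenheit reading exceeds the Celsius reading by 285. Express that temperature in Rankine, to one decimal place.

1060.9°R

Let x be the Celsius reading; then the Fahrenheit reading is 1.8·x + 32.
(1.8·x + 32) - x = 285  ⇒  (0.8)·x = 253  ⇒  x = 316.2500°C.
In Rankine: 316.2500 × 1.8 + 491.67 = 1060.9°R.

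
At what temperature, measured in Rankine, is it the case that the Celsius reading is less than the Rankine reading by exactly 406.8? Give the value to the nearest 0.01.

Let R be the Rankine reading. The Celsius reading is C = 5/9·R - 273.15.
Require C - R = -406.8: (-4/9)·R - 273.15 = -406.8.
R = (-406.8 + 273.15) / (-4/9) = 300.71.

300.71°R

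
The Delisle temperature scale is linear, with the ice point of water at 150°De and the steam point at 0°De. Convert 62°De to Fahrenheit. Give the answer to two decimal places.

Linear interpolation between the fixed points: C = (62 - 150) × 100 / (0 - 150) = 58.6667°C.
Then 58.6667 × 1.8 + 32 = 137.60°F.

137.60°F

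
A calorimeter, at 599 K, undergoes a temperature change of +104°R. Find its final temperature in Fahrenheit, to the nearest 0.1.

722.5°F

Initial temperature in Celsius: 599 - 273.15 = 325.8500°C.
The 104°R change is an interval, so only the factor 5/9 applies: +104 × 5/9 = +57.7778°C.
Final Celsius temperature: 325.8500 + 57.7778 = 383.6278°C.
In Fahrenheit: 383.6278 × 1.8 + 32 = 722.5°F.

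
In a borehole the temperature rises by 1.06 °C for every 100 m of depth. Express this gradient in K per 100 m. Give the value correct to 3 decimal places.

1.060 K/100 m

Since only a temperature interval is involved, the additive offset between the scales drops out.
A change of 1°C is a change of 1 K, so 1.06 × 1 = 1.060.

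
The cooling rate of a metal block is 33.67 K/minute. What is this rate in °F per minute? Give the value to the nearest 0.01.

The quantity depends on a temperature interval, so only the ratio of degree sizes applies; the offset between the scales is irrelevant.
A change of 1 K is a change of 1.8°F, so 33.67 × 1.8 = 60.61.

60.61 °F/minute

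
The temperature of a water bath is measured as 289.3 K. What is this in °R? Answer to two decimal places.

In Celsius: 289.3 - 273.15 = 16.1500°C.
In Rankine: 16.1500 × 1.8 + 491.67 = 520.74°R.

520.74°R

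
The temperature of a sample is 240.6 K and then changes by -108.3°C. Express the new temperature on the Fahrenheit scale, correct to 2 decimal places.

Initial temperature in Celsius: 240.6 - 273.15 = -32.5500°C.
Final Celsius temperature: -32.5500 - 108.3000 = -140.8500°C.
In Fahrenheit: -140.8500 × 1.8 + 32 = -221.53°F.

-221.53°F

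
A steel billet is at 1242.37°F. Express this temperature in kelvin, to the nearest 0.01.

945.58 K

In Celsius: (1242.37 - 32) × 5/9 = 672.4278°C.
In kelvin: 672.4278 + 273.15 = 945.58 K.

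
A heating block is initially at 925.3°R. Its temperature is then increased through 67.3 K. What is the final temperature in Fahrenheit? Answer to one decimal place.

586.8°F

Initial temperature in Celsius: (925.3 - 491.67) × 5/9 = 240.9056°C.
The 67.3 K change is an interval; Kelvin and Celsius degrees are the same size, so ΔC = +67.3°C.
Final Celsius temperature: 240.9056 + 67.3000 = 308.2056°C.
In Fahrenheit: 308.2056 × 1.8 + 32 = 586.8°F.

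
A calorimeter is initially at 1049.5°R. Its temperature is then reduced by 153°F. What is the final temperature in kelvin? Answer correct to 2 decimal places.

498.06 K

Initial temperature in Celsius: (1049.5 - 491.67) × 5/9 = 309.9056°C.
The 153°F change is an interval, so only the factor 5/9 applies: -153 × 5/9 = -85.0000°C.
Final Celsius temperature: 309.9056 - 85.0000 = 224.9056°C.
In kelvin: 224.9056 + 273.15 = 498.06 K.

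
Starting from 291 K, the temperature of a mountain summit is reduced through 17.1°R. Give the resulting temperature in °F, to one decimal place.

Initial temperature in Celsius: 291 - 273.15 = 17.8500°C.
The 17.1°R change is an interval, so only the factor 5/9 applies: -17.1 × 5/9 = -9.5000°C.
Final Celsius temperature: 17.8500 - 9.5000 = 8.3500°C.
In Fahrenheit: 8.3500 × 1.8 + 32 = 47.0°F.

47.0°F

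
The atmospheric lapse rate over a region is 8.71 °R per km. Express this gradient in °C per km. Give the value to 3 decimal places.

The quantity depends on a temperature interval, so only the ratio of degree sizes applies; the offset between the scales is irrelevant.
A change of 1°R is a change of 5/9°C, so 8.71 × 5/9 = 4.839.

4.839 °C/km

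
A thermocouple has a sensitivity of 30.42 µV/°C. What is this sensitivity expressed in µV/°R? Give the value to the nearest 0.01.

Since only a temperature interval is involved, the additive offset between the scales drops out.
A change of 1°R is a change of 5/9°C, so per °R the value is 30.42 × 5/9 = 16.90.

16.90 µV/°R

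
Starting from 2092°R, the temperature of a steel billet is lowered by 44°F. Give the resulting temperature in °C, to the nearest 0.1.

864.6°C

Initial temperature in Celsius: (2092 - 491.67) × 5/9 = 889.0722°C.
The 44°F change is an interval, so only the factor 5/9 applies: -44 × 5/9 = -24.4444°C.
Final Celsius temperature: 889.0722 - 24.4444 = 864.6278°C.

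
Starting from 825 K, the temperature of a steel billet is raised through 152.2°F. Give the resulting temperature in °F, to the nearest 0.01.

1177.53°F

Initial temperature in Celsius: 825 - 273.15 = 551.8500°C.
The 152.2°F change is an interval, so only the factor 5/9 applies: +152.2 × 5/9 = +84.5556°C.
Final Celsius temperature: 551.8500 + 84.5556 = 636.4056°C.
In Fahrenheit: 636.4056 × 1.8 + 32 = 1177.53°F.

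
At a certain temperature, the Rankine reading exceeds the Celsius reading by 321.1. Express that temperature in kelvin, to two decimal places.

59.94 K

Let x be the Rankine reading; then the Celsius reading is 5/9·x - 273.15.
(5/9·x - 273.15) - x = -321.1  ⇒  (-4/9)·x = -47.95  ⇒  x = 107.8875°R.
In Celsius: (107.8875 - 491.67) × 5/9 = -213.2125°C.
In kelvin: -213.2125 + 273.15 = 59.94 K.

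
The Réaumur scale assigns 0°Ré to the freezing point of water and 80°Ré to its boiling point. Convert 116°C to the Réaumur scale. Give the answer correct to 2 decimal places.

Linearly onto the Réaumur scale: 0 + (116.0000 / 100) × (80 - 0) = 92.80°Ré.

92.80°Ré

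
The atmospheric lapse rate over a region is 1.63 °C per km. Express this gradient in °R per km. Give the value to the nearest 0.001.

The quantity depends on a temperature interval, so only the ratio of degree sizes applies; the offset between the scales is irrelevant.
A change of 1°C is a change of 1.8°R, so 1.63 × 1.8 = 2.934.

2.934 °R/km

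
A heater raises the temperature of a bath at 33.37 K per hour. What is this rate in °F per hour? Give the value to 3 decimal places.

Since only a temperature interval is involved, the additive offset between the scales drops out.
A change of 1 K is a change of 1.8°F, so 33.37 × 1.8 = 60.066.

60.066 °F/hour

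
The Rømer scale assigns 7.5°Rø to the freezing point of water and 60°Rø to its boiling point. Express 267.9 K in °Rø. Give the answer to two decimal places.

First in Celsius: 267.9 - 273.15 = -5.2500°C.
Linearly onto the Rømer scale: 7.5 + (-5.2500 / 100) × (60 - 7.5) = 4.74°Rø.

4.74°Rø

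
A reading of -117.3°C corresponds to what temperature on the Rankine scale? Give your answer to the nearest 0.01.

In Rankine: -117.3000 × 1.8 + 491.67 = 280.53°R.

280.53°R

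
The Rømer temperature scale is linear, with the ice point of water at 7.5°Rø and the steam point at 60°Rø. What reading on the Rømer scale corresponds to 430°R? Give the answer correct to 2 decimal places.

-10.49°Rø

First in Celsius: (430 - 491.67) × 5/9 = -34.2611°C.
Linearly onto the Rømer scale: 7.5 + (-34.2611 / 100) × (60 - 7.5) = -10.49°Rø.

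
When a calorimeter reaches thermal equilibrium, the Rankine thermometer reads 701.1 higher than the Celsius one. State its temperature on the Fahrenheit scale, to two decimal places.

503.22°F

Let x be the Celsius reading; then the Rankine reading is 1.8·x + 491.67.
(1.8·x + 491.67) - x = 701.1  ⇒  (0.8)·x = 209.43  ⇒  x = 261.7875°C.
In Fahrenheit: 261.7875 × 1.8 + 32 = 503.22°F.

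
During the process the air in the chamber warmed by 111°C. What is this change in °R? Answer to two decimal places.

199.80°R

Only the scale ratio 1.8 matters for a change in temperature.
111 × 1.8 = 199.80.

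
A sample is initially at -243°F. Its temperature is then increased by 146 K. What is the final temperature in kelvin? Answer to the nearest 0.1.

266.4 K

Initial temperature in Celsius: (-243 - 32) × 5/9 = -152.7778°C.
The 146 K change is an interval; Kelvin and Celsius degrees are the same size, so ΔC = +146°C.
Final Celsius temperature: -152.7778 + 146.0000 = -6.7778°C.
In kelvin: -6.7778 + 273.15 = 266.4 K.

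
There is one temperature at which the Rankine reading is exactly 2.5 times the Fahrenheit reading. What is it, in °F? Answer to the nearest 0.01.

Let F be the Fahrenheit reading. The Rankine reading is R = 1·F + 459.67.
Require R = 2.5·F: 1·F + 459.67 = 2.5·F.
(-1.5)·F = -459.67  ⇒  F = 306.45.

306.45°F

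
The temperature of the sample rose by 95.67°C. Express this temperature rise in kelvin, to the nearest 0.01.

95.67 K

Celsius and kelvin degrees are the same size, so the interval is unchanged: 95.67.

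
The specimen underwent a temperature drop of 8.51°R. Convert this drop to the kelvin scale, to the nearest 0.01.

4.73 K

An interval of 1°R corresponds to 5/9 K.
8.51 × 5/9 = 4.73.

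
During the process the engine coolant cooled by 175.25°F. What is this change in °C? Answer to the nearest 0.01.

97.36°C

An interval of 1°F corresponds to 5/9°C.
175.25 × 5/9 = 97.36.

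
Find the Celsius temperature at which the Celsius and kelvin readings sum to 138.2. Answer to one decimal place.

-67.5°C

Let C be the Celsius reading. The kelvin reading is K = 1·C + 273.15.
Require C + K = 138.2: (2)·C + 273.15 = 138.2.
C = (138.2 - 273.15) / (2) = -67.5.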